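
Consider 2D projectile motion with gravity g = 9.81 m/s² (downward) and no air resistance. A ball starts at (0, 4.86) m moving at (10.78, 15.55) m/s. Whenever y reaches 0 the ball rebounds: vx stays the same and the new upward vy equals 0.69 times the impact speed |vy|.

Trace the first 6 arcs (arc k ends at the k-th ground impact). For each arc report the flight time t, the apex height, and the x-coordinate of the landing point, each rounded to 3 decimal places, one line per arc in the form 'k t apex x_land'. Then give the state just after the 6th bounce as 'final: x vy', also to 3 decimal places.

1 3.457 17.184 37.265
2 2.583 8.181 65.110
3 1.782 3.895 84.323
4 1.230 1.854 97.580
5 0.849 0.883 106.727
6 0.585 0.420 113.038
final: 113.038 1.982

Arc 1: start y=4.860, vy=15.550 → t=3.457, apex=17.184, x_land=37.265, impact vy=-18.362
  bounce: vy ← 0.69·18.362 = 12.670
Arc 2: start y=0.000, vy=12.670 → t=2.583, apex=8.181, x_land=65.110, impact vy=-12.670
  bounce: vy ← 0.69·12.670 = 8.742
Arc 3: start y=0.000, vy=8.742 → t=1.782, apex=3.895, x_land=84.323, impact vy=-8.742
  bounce: vy ← 0.69·8.742 = 6.032
Arc 4: start y=0.000, vy=6.032 → t=1.230, apex=1.854, x_land=97.580, impact vy=-6.032
  bounce: vy ← 0.69·6.032 = 4.162
Arc 5: start y=0.000, vy=4.162 → t=0.849, apex=0.883, x_land=106.727, impact vy=-4.162
  bounce: vy ← 0.69·4.162 = 2.872
Arc 6: start y=0.000, vy=2.872 → t=0.585, apex=0.420, x_land=113.038, impact vy=-2.872
  bounce: vy ← 0.69·2.872 = 1.982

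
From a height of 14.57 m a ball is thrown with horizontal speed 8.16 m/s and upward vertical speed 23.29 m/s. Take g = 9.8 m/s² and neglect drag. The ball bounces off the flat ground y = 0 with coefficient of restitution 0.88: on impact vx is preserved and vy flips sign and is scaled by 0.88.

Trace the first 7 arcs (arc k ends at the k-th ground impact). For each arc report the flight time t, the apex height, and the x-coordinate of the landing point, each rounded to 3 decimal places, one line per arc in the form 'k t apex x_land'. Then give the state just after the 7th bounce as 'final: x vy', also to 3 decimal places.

Arc 1: start y=14.570, vy=23.290 → t=5.313, apex=42.245, x_land=43.352, impact vy=-28.775
  bounce: vy ← 0.88·28.775 = 25.322
Arc 2: start y=0.000, vy=25.322 → t=5.168, apex=32.714, x_land=85.521, impact vy=-25.322
  bounce: vy ← 0.88·25.322 = 22.283
Arc 3: start y=0.000, vy=22.283 → t=4.548, apex=25.334, x_land=122.629, impact vy=-22.283
  bounce: vy ← 0.88·22.283 = 19.609
Arc 4: start y=0.000, vy=19.609 → t=4.002, apex=19.619, x_land=155.285, impact vy=-19.609
  bounce: vy ← 0.88·19.609 = 17.256
Arc 5: start y=0.000, vy=17.256 → t=3.522, apex=15.193, x_land=184.022, impact vy=-17.256
  bounce: vy ← 0.88·17.256 = 15.185
Arc 6: start y=0.000, vy=15.185 → t=3.099, apex=11.765, x_land=209.310, impact vy=-15.185
  bounce: vy ← 0.88·15.185 = 13.363
Arc 7: start y=0.000, vy=13.363 → t=2.727, apex=9.111, x_land=231.564, impact vy=-13.363
  bounce: vy ← 0.88·13.363 = 11.760

1 5.313 42.245 43.352
2 5.168 32.714 85.521
3 4.548 25.334 122.629
4 4.002 19.619 155.285
5 3.522 15.193 184.022
6 3.099 11.765 209.310
7 2.727 9.111 231.564
final: 231.564 11.760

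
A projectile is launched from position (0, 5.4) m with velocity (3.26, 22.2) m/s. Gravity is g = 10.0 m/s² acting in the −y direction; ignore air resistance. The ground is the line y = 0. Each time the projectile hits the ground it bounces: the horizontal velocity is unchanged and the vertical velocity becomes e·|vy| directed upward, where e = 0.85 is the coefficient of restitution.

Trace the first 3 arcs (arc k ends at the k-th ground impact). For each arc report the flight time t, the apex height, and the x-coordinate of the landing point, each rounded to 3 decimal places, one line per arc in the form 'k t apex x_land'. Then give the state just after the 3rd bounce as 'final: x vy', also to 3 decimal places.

Arc 1: start y=5.400, vy=22.200 → t=4.671, apex=30.042, x_land=15.228, impact vy=-24.512
  bounce: vy ← 0.85·24.512 = 20.835
Arc 2: start y=0.000, vy=20.835 → t=4.167, apex=21.705, x_land=28.813, impact vy=-20.835
  bounce: vy ← 0.85·20.835 = 17.710
Arc 3: start y=0.000, vy=17.710 → t=3.542, apex=15.682, x_land=40.360, impact vy=-17.710
  bounce: vy ← 0.85·17.710 = 15.053

1 4.671 30.042 15.228
2 4.167 21.705 28.813
3 3.542 15.682 40.360
final: 40.360 15.053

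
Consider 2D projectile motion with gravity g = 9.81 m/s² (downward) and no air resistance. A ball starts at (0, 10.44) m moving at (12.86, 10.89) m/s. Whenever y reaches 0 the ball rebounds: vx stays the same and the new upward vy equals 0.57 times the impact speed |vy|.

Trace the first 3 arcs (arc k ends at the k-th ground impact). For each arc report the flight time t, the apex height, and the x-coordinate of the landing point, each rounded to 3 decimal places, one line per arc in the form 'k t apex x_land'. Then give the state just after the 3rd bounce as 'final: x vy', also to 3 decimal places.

1 2.943 16.484 37.851
2 2.090 5.356 64.727
3 1.191 1.740 80.046
final: 80.046 3.331

Arc 1: start y=10.440, vy=10.890 → t=2.943, apex=16.484, x_land=37.851, impact vy=-17.984
  bounce: vy ← 0.57·17.984 = 10.251
Arc 2: start y=0.000, vy=10.251 → t=2.090, apex=5.356, x_land=64.727, impact vy=-10.251
  bounce: vy ← 0.57·10.251 = 5.843
Arc 3: start y=0.000, vy=5.843 → t=1.191, apex=1.740, x_land=80.046, impact vy=-5.843
  bounce: vy ← 0.57·5.843 = 3.331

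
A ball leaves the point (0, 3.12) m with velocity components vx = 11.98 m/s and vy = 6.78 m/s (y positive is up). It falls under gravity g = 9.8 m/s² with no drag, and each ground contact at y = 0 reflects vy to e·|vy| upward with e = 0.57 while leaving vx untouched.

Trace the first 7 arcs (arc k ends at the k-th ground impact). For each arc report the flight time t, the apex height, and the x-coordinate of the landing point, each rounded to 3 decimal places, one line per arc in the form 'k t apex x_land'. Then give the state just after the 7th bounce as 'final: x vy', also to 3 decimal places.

1 1.748 5.465 20.940
2 1.204 1.776 35.364
3 0.686 0.577 43.585
4 0.391 0.187 48.272
5 0.223 0.061 50.943
6 0.127 0.020 52.465
7 0.072 0.006 53.333
final: 53.333 0.202

Arc 1: start y=3.120, vy=6.780 → t=1.748, apex=5.465, x_land=20.940, impact vy=-10.350
  bounce: vy ← 0.57·10.350 = 5.899
Arc 2: start y=0.000, vy=5.899 → t=1.204, apex=1.776, x_land=35.364, impact vy=-5.899
  bounce: vy ← 0.57·5.899 = 3.363
Arc 3: start y=0.000, vy=3.363 → t=0.686, apex=0.577, x_land=43.585, impact vy=-3.363
  bounce: vy ← 0.57·3.363 = 1.917
Arc 4: start y=0.000, vy=1.917 → t=0.391, apex=0.187, x_land=48.272, impact vy=-1.917
  bounce: vy ← 0.57·1.917 = 1.093
Arc 5: start y=0.000, vy=1.093 → t=0.223, apex=0.061, x_land=50.943, impact vy=-1.093
  bounce: vy ← 0.57·1.093 = 0.623
Arc 6: start y=0.000, vy=0.623 → t=0.127, apex=0.020, x_land=52.465, impact vy=-0.623
  bounce: vy ← 0.57·0.623 = 0.355
Arc 7: start y=0.000, vy=0.355 → t=0.072, apex=0.006, x_land=53.333, impact vy=-0.355
  bounce: vy ← 0.57·0.355 = 0.202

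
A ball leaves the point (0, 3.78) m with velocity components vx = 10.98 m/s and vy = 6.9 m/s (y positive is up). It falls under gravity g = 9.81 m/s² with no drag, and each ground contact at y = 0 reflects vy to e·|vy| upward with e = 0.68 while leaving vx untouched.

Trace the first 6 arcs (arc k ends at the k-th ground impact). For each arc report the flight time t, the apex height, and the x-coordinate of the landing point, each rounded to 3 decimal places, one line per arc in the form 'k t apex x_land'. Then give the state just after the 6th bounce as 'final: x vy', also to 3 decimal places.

Arc 1: start y=3.780, vy=6.900 → t=1.828, apex=6.207, x_land=20.074, impact vy=-11.035
  bounce: vy ← 0.68·11.035 = 7.504
Arc 2: start y=0.000, vy=7.504 → t=1.530, apex=2.870, x_land=36.872, impact vy=-7.504
  bounce: vy ← 0.68·7.504 = 5.103
Arc 3: start y=0.000, vy=5.103 → t=1.040, apex=1.327, x_land=48.294, impact vy=-5.103
  bounce: vy ← 0.68·5.103 = 3.470
Arc 4: start y=0.000, vy=3.470 → t=0.707, apex=0.614, x_land=56.061, impact vy=-3.470
  bounce: vy ← 0.68·3.470 = 2.359
Arc 5: start y=0.000, vy=2.359 → t=0.481, apex=0.284, x_land=61.343, impact vy=-2.359
  bounce: vy ← 0.68·2.359 = 1.604
Arc 6: start y=0.000, vy=1.604 → t=0.327, apex=0.131, x_land=64.935, impact vy=-1.604
  bounce: vy ← 0.68·1.604 = 1.091

1 1.828 6.207 20.074
2 1.530 2.870 36.872
3 1.040 1.327 48.294
4 0.707 0.614 56.061
5 0.481 0.284 61.343
6 0.327 0.131 64.935
final: 64.935 1.091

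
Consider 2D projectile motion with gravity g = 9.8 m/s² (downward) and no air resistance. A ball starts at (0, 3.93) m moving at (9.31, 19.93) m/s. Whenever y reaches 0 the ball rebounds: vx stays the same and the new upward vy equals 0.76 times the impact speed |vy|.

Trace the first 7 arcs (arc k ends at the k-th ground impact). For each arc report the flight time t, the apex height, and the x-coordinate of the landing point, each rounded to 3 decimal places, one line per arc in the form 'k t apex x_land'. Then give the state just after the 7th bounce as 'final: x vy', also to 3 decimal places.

1 4.256 24.196 39.622
2 3.378 13.975 71.067
3 2.567 8.072 94.966
4 1.951 4.662 113.129
5 1.483 2.693 126.933
6 1.127 1.556 137.424
7 0.856 0.898 145.397
final: 145.397 3.189

Arc 1: start y=3.930, vy=19.930 → t=4.256, apex=24.196, x_land=39.622, impact vy=-21.777
  bounce: vy ← 0.76·21.777 = 16.550
Arc 2: start y=0.000, vy=16.550 → t=3.378, apex=13.975, x_land=71.067, impact vy=-16.550
  bounce: vy ← 0.76·16.550 = 12.578
Arc 3: start y=0.000, vy=12.578 → t=2.567, apex=8.072, x_land=94.966, impact vy=-12.578
  bounce: vy ← 0.76·12.578 = 9.560
Arc 4: start y=0.000, vy=9.560 → t=1.951, apex=4.662, x_land=113.129, impact vy=-9.560
  bounce: vy ← 0.76·9.560 = 7.265
Arc 5: start y=0.000, vy=7.265 → t=1.483, apex=2.693, x_land=126.933, impact vy=-7.265
  bounce: vy ← 0.76·7.265 = 5.522
Arc 6: start y=0.000, vy=5.522 → t=1.127, apex=1.556, x_land=137.424, impact vy=-5.522
  bounce: vy ← 0.76·5.522 = 4.196
Arc 7: start y=0.000, vy=4.196 → t=0.856, apex=0.898, x_land=145.397, impact vy=-4.196
  bounce: vy ← 0.76·4.196 = 3.189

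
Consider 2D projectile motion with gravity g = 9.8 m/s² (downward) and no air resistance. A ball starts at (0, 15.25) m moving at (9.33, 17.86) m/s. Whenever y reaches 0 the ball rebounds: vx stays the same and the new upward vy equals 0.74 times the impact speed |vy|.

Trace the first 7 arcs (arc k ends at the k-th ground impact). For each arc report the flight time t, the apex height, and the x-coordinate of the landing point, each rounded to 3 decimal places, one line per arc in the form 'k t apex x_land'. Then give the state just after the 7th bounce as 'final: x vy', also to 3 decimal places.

Arc 1: start y=15.250, vy=17.860 → t=4.359, apex=31.524, x_land=40.669, impact vy=-24.857
  bounce: vy ← 0.74·24.857 = 18.394
Arc 2: start y=0.000, vy=18.394 → t=3.754, apex=17.263, x_land=75.693, impact vy=-18.394
  bounce: vy ← 0.74·18.394 = 13.612
Arc 3: start y=0.000, vy=13.612 → t=2.778, apex=9.453, x_land=101.611, impact vy=-13.612
  bounce: vy ← 0.74·13.612 = 10.073
Arc 4: start y=0.000, vy=10.073 → t=2.056, apex=5.177, x_land=120.790, impact vy=-10.073
  bounce: vy ← 0.74·10.073 = 7.454
Arc 5: start y=0.000, vy=7.454 → t=1.521, apex=2.835, x_land=134.983, impact vy=-7.454
  bounce: vy ← 0.74·7.454 = 5.516
Arc 6: start y=0.000, vy=5.516 → t=1.126, apex=1.552, x_land=145.485, impact vy=-5.516
  bounce: vy ← 0.74·5.516 = 4.082
Arc 7: start y=0.000, vy=4.082 → t=0.833, apex=0.850, x_land=153.257, impact vy=-4.082
  bounce: vy ← 0.74·4.082 = 3.020

1 4.359 31.524 40.669
2 3.754 17.263 75.693
3 2.778 9.453 101.611
4 2.056 5.177 120.790
5 1.521 2.835 134.983
6 1.126 1.552 145.485
7 0.833 0.850 153.257
final: 153.257 3.020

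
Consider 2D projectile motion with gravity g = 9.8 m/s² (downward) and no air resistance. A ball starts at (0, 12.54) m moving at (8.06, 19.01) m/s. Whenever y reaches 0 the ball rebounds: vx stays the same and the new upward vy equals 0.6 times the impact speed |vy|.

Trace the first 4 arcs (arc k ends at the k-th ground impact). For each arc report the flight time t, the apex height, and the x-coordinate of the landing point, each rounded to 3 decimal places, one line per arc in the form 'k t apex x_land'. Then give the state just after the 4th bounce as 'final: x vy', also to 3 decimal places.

1 4.454 30.978 35.900
2 3.017 11.152 60.219
3 1.810 4.015 74.811
4 1.086 1.445 83.565
final: 83.565 3.193

Arc 1: start y=12.540, vy=19.010 → t=4.454, apex=30.978, x_land=35.900, impact vy=-24.641
  bounce: vy ← 0.6·24.641 = 14.784
Arc 2: start y=0.000, vy=14.784 → t=3.017, apex=11.152, x_land=60.219, impact vy=-14.784
  bounce: vy ← 0.6·14.784 = 8.871
Arc 3: start y=0.000, vy=8.871 → t=1.810, apex=4.015, x_land=74.811, impact vy=-8.871
  bounce: vy ← 0.6·8.871 = 5.322
Arc 4: start y=0.000, vy=5.322 → t=1.086, apex=1.445, x_land=83.565, impact vy=-5.322
  bounce: vy ← 0.6·5.322 = 3.193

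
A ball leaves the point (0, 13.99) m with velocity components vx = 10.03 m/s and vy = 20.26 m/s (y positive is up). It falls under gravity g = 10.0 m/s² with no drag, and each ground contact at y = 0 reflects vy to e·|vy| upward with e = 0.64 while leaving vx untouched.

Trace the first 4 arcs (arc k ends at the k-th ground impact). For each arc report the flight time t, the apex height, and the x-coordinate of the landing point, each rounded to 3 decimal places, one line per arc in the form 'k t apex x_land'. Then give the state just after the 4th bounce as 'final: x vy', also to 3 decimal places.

Arc 1: start y=13.990, vy=20.260 → t=4.653, apex=34.513, x_land=46.673, impact vy=-26.273
  bounce: vy ← 0.64·26.273 = 16.815
Arc 2: start y=0.000, vy=16.815 → t=3.363, apex=14.137, x_land=80.403, impact vy=-16.815
  bounce: vy ← 0.64·16.815 = 10.761
Arc 3: start y=0.000, vy=10.761 → t=2.152, apex=5.790, x_land=101.990, impact vy=-10.761
  bounce: vy ← 0.64·10.761 = 6.887
Arc 4: start y=0.000, vy=6.887 → t=1.377, apex=2.372, x_land=115.806, impact vy=-6.887
  bounce: vy ← 0.64·6.887 = 4.408

1 4.653 34.513 46.673
2 3.363 14.137 80.403
3 2.152 5.790 101.990
4 1.377 2.372 115.806
final: 115.806 4.408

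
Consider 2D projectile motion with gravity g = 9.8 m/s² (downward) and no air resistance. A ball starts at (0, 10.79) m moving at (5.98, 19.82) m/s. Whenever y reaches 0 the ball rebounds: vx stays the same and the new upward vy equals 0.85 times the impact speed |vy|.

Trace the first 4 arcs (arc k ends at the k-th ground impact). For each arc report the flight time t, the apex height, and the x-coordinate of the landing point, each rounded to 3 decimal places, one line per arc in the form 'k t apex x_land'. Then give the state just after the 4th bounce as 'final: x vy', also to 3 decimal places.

Arc 1: start y=10.790, vy=19.820 → t=4.531, apex=30.832, x_land=27.095, impact vy=-24.583
  bounce: vy ← 0.85·24.583 = 20.895
Arc 2: start y=0.000, vy=20.895 → t=4.264, apex=22.276, x_land=52.596, impact vy=-20.895
  bounce: vy ← 0.85·20.895 = 17.761
Arc 3: start y=0.000, vy=17.761 → t=3.625, apex=16.095, x_land=74.272, impact vy=-17.761
  bounce: vy ← 0.85·17.761 = 15.097
Arc 4: start y=0.000, vy=15.097 → t=3.081, apex=11.628, x_land=92.696, impact vy=-15.097
  bounce: vy ← 0.85·15.097 = 12.832

1 4.531 30.832 27.095
2 4.264 22.276 52.596
3 3.625 16.095 74.272
4 3.081 11.628 92.696
final: 92.696 12.832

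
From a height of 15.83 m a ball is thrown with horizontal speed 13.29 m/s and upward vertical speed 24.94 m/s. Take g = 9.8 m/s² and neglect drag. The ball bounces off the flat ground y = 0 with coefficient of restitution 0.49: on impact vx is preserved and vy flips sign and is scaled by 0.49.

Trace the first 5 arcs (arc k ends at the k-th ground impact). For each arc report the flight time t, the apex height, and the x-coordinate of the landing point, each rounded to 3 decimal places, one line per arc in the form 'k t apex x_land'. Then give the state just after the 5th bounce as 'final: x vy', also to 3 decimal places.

1 5.661 47.565 75.228
2 3.053 11.420 115.807
3 1.496 2.742 135.690
4 0.733 0.658 145.433
5 0.359 0.158 150.207
final: 150.207 0.862

Arc 1: start y=15.830, vy=24.940 → t=5.661, apex=47.565, x_land=75.228, impact vy=-30.533
  bounce: vy ← 0.49·30.533 = 14.961
Arc 2: start y=0.000, vy=14.961 → t=3.053, apex=11.420, x_land=115.807, impact vy=-14.961
  bounce: vy ← 0.49·14.961 = 7.331
Arc 3: start y=0.000, vy=7.331 → t=1.496, apex=2.742, x_land=135.690, impact vy=-7.331
  bounce: vy ← 0.49·7.331 = 3.592
Arc 4: start y=0.000, vy=3.592 → t=0.733, apex=0.658, x_land=145.433, impact vy=-3.592
  bounce: vy ← 0.49·3.592 = 1.760
Arc 5: start y=0.000, vy=1.760 → t=0.359, apex=0.158, x_land=150.207, impact vy=-1.760
  bounce: vy ← 0.49·1.760 = 0.862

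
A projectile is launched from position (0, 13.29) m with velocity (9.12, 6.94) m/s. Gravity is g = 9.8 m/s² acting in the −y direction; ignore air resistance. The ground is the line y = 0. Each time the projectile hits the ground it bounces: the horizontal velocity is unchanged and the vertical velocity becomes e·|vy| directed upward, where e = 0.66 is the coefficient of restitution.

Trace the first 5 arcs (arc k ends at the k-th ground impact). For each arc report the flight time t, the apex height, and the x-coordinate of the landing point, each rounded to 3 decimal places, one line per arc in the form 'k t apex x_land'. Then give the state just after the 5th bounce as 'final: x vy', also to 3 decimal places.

Arc 1: start y=13.290, vy=6.940 → t=2.501, apex=15.747, x_land=22.808, impact vy=-17.568
  bounce: vy ← 0.66·17.568 = 11.595
Arc 2: start y=0.000, vy=11.595 → t=2.366, apex=6.860, x_land=44.389, impact vy=-11.595
  bounce: vy ← 0.66·11.595 = 7.653
Arc 3: start y=0.000, vy=7.653 → t=1.562, apex=2.988, x_land=58.632, impact vy=-7.653
  bounce: vy ← 0.66·7.653 = 5.051
Arc 4: start y=0.000, vy=5.051 → t=1.031, apex=1.302, x_land=68.033, impact vy=-5.051
  bounce: vy ← 0.66·5.051 = 3.334
Arc 5: start y=0.000, vy=3.334 → t=0.680, apex=0.567, x_land=74.238, impact vy=-3.334
  bounce: vy ← 0.66·3.334 = 2.200

1 2.501 15.747 22.808
2 2.366 6.860 44.389
3 1.562 2.988 58.632
4 1.031 1.302 68.033
5 0.680 0.567 74.238
final: 74.238 2.200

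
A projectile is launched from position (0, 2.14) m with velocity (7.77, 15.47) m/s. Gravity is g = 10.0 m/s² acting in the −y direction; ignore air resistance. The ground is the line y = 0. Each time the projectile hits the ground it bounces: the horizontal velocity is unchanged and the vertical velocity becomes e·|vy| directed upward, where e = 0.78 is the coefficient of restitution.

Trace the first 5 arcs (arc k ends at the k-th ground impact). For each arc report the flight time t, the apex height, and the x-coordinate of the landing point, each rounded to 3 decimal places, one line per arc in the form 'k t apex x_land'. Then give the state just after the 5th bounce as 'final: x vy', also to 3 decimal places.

Arc 1: start y=2.140, vy=15.470 → t=3.227, apex=14.106, x_land=25.071, impact vy=-16.796
  bounce: vy ← 0.78·16.796 = 13.101
Arc 2: start y=0.000, vy=13.101 → t=2.620, apex=8.582, x_land=45.430, impact vy=-13.101
  bounce: vy ← 0.78·13.101 = 10.219
Arc 3: start y=0.000, vy=10.219 → t=2.044, apex=5.221, x_land=61.311, impact vy=-10.219
  bounce: vy ← 0.78·10.219 = 7.971
Arc 4: start y=0.000, vy=7.971 → t=1.594, apex=3.177, x_land=73.697, impact vy=-7.971
  bounce: vy ← 0.78·7.971 = 6.217
Arc 5: start y=0.000, vy=6.217 → t=1.243, apex=1.933, x_land=83.359, impact vy=-6.217
  bounce: vy ← 0.78·6.217 = 4.849

1 3.227 14.106 25.071
2 2.620 8.582 45.430
3 2.044 5.221 61.311
4 1.594 3.177 73.697
5 1.243 1.933 83.359
final: 83.359 4.849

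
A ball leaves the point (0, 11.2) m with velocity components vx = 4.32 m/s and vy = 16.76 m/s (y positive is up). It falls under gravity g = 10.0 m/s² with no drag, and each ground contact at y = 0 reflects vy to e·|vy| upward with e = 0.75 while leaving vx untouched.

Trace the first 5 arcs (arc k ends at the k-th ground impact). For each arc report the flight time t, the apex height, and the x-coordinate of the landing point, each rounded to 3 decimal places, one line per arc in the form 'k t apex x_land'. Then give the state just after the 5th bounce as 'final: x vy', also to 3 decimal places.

1 3.923 25.245 16.947
2 3.370 14.200 31.508
3 2.528 7.988 42.428
4 1.896 4.493 50.619
5 1.422 2.527 56.761
final: 56.761 5.332

Arc 1: start y=11.200, vy=16.760 → t=3.923, apex=25.245, x_land=16.947, impact vy=-22.470
  bounce: vy ← 0.75·22.470 = 16.852
Arc 2: start y=0.000, vy=16.852 → t=3.370, apex=14.200, x_land=31.508, impact vy=-16.852
  bounce: vy ← 0.75·16.852 = 12.639
Arc 3: start y=0.000, vy=12.639 → t=2.528, apex=7.988, x_land=42.428, impact vy=-12.639
  bounce: vy ← 0.75·12.639 = 9.480
Arc 4: start y=0.000, vy=9.480 → t=1.896, apex=4.493, x_land=50.619, impact vy=-9.480
  bounce: vy ← 0.75·9.480 = 7.110
Arc 5: start y=0.000, vy=7.110 → t=1.422, apex=2.527, x_land=56.761, impact vy=-7.110
  bounce: vy ← 0.75·7.110 = 5.332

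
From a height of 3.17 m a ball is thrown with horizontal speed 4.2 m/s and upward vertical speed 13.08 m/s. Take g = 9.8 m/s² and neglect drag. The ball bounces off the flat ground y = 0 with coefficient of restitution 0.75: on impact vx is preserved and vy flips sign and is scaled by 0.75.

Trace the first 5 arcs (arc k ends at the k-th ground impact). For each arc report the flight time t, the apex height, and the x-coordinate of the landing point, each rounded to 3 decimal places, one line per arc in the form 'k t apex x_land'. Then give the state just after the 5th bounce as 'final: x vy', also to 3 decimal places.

1 2.893 11.899 12.151
2 2.337 6.693 21.968
3 1.753 3.765 29.331
4 1.315 2.118 34.853
5 0.986 1.191 38.995
final: 38.995 3.624

Arc 1: start y=3.170, vy=13.080 → t=2.893, apex=11.899, x_land=12.151, impact vy=-15.271
  bounce: vy ← 0.75·15.271 = 11.454
Arc 2: start y=0.000, vy=11.454 → t=2.337, apex=6.693, x_land=21.968, impact vy=-11.454
  bounce: vy ← 0.75·11.454 = 8.590
Arc 3: start y=0.000, vy=8.590 → t=1.753, apex=3.765, x_land=29.331, impact vy=-8.590
  bounce: vy ← 0.75·8.590 = 6.443
Arc 4: start y=0.000, vy=6.443 → t=1.315, apex=2.118, x_land=34.853, impact vy=-6.443
  bounce: vy ← 0.75·6.443 = 4.832
Arc 5: start y=0.000, vy=4.832 → t=0.986, apex=1.191, x_land=38.995, impact vy=-4.832
  bounce: vy ← 0.75·4.832 = 3.624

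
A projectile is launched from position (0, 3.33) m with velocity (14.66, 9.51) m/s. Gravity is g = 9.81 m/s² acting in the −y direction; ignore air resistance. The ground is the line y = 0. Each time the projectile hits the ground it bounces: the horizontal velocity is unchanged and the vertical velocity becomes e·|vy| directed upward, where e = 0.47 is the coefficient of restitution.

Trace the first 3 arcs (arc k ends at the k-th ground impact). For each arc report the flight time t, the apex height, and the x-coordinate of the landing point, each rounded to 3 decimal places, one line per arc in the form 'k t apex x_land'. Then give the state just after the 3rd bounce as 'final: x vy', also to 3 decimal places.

1 2.242 7.940 32.863
2 1.196 1.754 50.396
3 0.562 0.387 58.636
final: 58.636 1.296

Arc 1: start y=3.330, vy=9.510 → t=2.242, apex=7.940, x_land=32.863, impact vy=-12.481
  bounce: vy ← 0.47·12.481 = 5.866
Arc 2: start y=0.000, vy=5.866 → t=1.196, apex=1.754, x_land=50.396, impact vy=-5.866
  bounce: vy ← 0.47·5.866 = 2.757
Arc 3: start y=0.000, vy=2.757 → t=0.562, apex=0.387, x_land=58.636, impact vy=-2.757
  bounce: vy ← 0.47·2.757 = 1.296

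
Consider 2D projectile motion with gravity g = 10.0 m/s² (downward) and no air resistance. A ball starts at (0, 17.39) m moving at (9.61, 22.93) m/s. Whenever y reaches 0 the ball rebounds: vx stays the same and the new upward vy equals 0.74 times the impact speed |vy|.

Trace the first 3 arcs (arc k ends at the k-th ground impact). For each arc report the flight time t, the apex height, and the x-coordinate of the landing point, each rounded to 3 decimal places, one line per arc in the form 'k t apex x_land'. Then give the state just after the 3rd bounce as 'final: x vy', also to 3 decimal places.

Arc 1: start y=17.390, vy=22.930 → t=5.249, apex=43.679, x_land=50.439, impact vy=-29.556
  bounce: vy ← 0.74·29.556 = 21.872
Arc 2: start y=0.000, vy=21.872 → t=4.374, apex=23.919, x_land=92.477, impact vy=-21.872
  bounce: vy ← 0.74·21.872 = 16.185
Arc 3: start y=0.000, vy=16.185 → t=3.237, apex=13.098, x_land=123.585, impact vy=-16.185
  bounce: vy ← 0.74·16.185 = 11.977

1 5.249 43.679 50.439
2 4.374 23.919 92.477
3 3.237 13.098 123.585
final: 123.585 11.977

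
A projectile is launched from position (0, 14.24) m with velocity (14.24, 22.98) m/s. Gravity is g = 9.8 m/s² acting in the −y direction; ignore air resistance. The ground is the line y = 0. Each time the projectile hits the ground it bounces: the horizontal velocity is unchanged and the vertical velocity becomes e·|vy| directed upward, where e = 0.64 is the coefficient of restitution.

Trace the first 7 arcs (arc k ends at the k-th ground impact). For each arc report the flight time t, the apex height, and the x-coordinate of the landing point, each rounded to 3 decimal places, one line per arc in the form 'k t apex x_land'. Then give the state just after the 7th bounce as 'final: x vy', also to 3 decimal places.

1 5.244 41.183 74.674
2 3.711 16.869 127.516
3 2.375 6.909 161.335
4 1.520 2.830 182.979
5 0.973 1.159 196.832
6 0.623 0.475 205.697
7 0.398 0.194 211.371
final: 211.371 1.250

Arc 1: start y=14.240, vy=22.980 → t=5.244, apex=41.183, x_land=74.674, impact vy=-28.411
  bounce: vy ← 0.64·28.411 = 18.183
Arc 2: start y=0.000, vy=18.183 → t=3.711, apex=16.869, x_land=127.516, impact vy=-18.183
  bounce: vy ← 0.64·18.183 = 11.637
Arc 3: start y=0.000, vy=11.637 → t=2.375, apex=6.909, x_land=161.335, impact vy=-11.637
  bounce: vy ← 0.64·11.637 = 7.448
Arc 4: start y=0.000, vy=7.448 → t=1.520, apex=2.830, x_land=182.979, impact vy=-7.448
  bounce: vy ← 0.64·7.448 = 4.767
Arc 5: start y=0.000, vy=4.767 → t=0.973, apex=1.159, x_land=196.832, impact vy=-4.767
  bounce: vy ← 0.64·4.767 = 3.051
Arc 6: start y=0.000, vy=3.051 → t=0.623, apex=0.475, x_land=205.697, impact vy=-3.051
  bounce: vy ← 0.64·3.051 = 1.952
Arc 7: start y=0.000, vy=1.952 → t=0.398, apex=0.194, x_land=211.371, impact vy=-1.952
  bounce: vy ← 0.64·1.952 = 1.250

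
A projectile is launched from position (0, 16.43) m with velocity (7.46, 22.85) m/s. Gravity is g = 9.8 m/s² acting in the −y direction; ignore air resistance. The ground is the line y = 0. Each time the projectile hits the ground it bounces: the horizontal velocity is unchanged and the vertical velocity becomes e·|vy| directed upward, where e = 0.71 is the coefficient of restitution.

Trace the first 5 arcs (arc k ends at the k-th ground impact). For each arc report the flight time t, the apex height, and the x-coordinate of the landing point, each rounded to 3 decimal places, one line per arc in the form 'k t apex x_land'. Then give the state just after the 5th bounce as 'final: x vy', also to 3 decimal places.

Arc 1: start y=16.430, vy=22.850 → t=5.296, apex=43.069, x_land=39.511, impact vy=-29.054
  bounce: vy ← 0.71·29.054 = 20.629
Arc 2: start y=0.000, vy=20.629 → t=4.210, apex=21.711, x_land=70.917, impact vy=-20.629
  bounce: vy ← 0.71·20.629 = 14.646
Arc 3: start y=0.000, vy=14.646 → t=2.989, apex=10.945, x_land=93.215, impact vy=-14.646
  bounce: vy ← 0.71·14.646 = 10.399
Arc 4: start y=0.000, vy=10.399 → t=2.122, apex=5.517, x_land=109.047, impact vy=-10.399
  bounce: vy ← 0.71·10.399 = 7.383
Arc 5: start y=0.000, vy=7.383 → t=1.507, apex=2.781, x_land=120.287, impact vy=-7.383
  bounce: vy ← 0.71·7.383 = 5.242

1 5.296 43.069 39.511
2 4.210 21.711 70.917
3 2.989 10.945 93.215
4 2.122 5.517 109.047
5 1.507 2.781 120.287
final: 120.287 5.242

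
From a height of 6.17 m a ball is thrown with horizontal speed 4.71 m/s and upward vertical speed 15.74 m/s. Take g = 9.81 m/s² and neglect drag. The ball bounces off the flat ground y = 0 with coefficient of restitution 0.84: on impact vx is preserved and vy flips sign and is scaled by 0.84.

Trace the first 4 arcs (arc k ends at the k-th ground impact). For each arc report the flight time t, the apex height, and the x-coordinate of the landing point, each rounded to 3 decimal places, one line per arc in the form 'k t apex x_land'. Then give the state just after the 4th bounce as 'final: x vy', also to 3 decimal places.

1 3.562 18.797 16.778
2 3.289 13.263 32.268
3 2.763 9.359 45.280
4 2.321 6.603 56.209
final: 56.209 9.561

Arc 1: start y=6.170, vy=15.740 → t=3.562, apex=18.797, x_land=16.778, impact vy=-19.204
  bounce: vy ← 0.84·19.204 = 16.132
Arc 2: start y=0.000, vy=16.132 → t=3.289, apex=13.263, x_land=32.268, impact vy=-16.132
  bounce: vy ← 0.84·16.132 = 13.551
Arc 3: start y=0.000, vy=13.551 → t=2.763, apex=9.359, x_land=45.280, impact vy=-13.551
  bounce: vy ← 0.84·13.551 = 11.382
Arc 4: start y=0.000, vy=11.382 → t=2.321, apex=6.603, x_land=56.209, impact vy=-11.382
  bounce: vy ← 0.84·11.382 = 9.561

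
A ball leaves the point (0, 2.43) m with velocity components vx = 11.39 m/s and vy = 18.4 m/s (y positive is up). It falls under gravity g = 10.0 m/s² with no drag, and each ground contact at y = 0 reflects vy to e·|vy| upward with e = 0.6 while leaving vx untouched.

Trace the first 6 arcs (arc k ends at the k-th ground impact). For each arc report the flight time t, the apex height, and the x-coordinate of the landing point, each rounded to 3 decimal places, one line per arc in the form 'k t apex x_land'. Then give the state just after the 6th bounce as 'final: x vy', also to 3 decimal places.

1 3.808 19.358 43.369
2 2.361 6.969 70.263
3 1.417 2.509 86.399
4 0.850 0.903 96.081
5 0.510 0.325 101.890
6 0.306 0.117 105.375
final: 105.375 0.918

Arc 1: start y=2.430, vy=18.400 → t=3.808, apex=19.358, x_land=43.369, impact vy=-19.676
  bounce: vy ← 0.6·19.676 = 11.806
Arc 2: start y=0.000, vy=11.806 → t=2.361, apex=6.969, x_land=70.263, impact vy=-11.806
  bounce: vy ← 0.6·11.806 = 7.083
Arc 3: start y=0.000, vy=7.083 → t=1.417, apex=2.509, x_land=86.399, impact vy=-7.083
  bounce: vy ← 0.6·7.083 = 4.250
Arc 4: start y=0.000, vy=4.250 → t=0.850, apex=0.903, x_land=96.081, impact vy=-4.250
  bounce: vy ← 0.6·4.250 = 2.550
Arc 5: start y=0.000, vy=2.550 → t=0.510, apex=0.325, x_land=101.890, impact vy=-2.550
  bounce: vy ← 0.6·2.550 = 1.530
Arc 6: start y=0.000, vy=1.530 → t=0.306, apex=0.117, x_land=105.375, impact vy=-1.530
  bounce: vy ← 0.6·1.530 = 0.918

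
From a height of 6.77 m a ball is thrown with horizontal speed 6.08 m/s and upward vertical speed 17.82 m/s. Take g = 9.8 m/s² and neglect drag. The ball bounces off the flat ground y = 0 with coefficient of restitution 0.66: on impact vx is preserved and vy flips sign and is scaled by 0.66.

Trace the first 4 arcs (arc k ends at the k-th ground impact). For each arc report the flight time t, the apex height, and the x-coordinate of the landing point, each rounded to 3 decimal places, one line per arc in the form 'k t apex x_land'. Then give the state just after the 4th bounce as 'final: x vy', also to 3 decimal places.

Arc 1: start y=6.770, vy=17.820 → t=3.984, apex=22.972, x_land=24.220, impact vy=-21.219
  bounce: vy ← 0.66·21.219 = 14.005
Arc 2: start y=0.000, vy=14.005 → t=2.858, apex=10.006, x_land=41.597, impact vy=-14.005
  bounce: vy ← 0.66·14.005 = 9.243
Arc 3: start y=0.000, vy=9.243 → t=1.886, apex=4.359, x_land=53.066, impact vy=-9.243
  bounce: vy ← 0.66·9.243 = 6.100
Arc 4: start y=0.000, vy=6.100 → t=1.245, apex=1.899, x_land=60.635, impact vy=-6.100
  bounce: vy ← 0.66·6.100 = 4.026

1 3.984 22.972 24.220
2 2.858 10.006 41.597
3 1.886 4.359 53.066
4 1.245 1.899 60.635
final: 60.635 4.026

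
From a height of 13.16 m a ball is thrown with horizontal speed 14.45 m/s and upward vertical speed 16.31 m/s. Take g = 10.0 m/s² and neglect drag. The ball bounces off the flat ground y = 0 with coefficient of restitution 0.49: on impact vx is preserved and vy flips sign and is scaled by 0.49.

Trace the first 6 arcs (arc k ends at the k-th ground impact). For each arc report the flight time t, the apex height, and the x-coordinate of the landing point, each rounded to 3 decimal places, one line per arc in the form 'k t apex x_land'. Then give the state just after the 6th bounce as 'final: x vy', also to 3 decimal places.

1 3.931 26.461 56.810
2 2.254 6.353 89.387
3 1.105 1.525 105.349
4 0.541 0.366 113.171
5 0.265 0.088 117.004
6 0.130 0.021 118.882
final: 118.882 0.318

Arc 1: start y=13.160, vy=16.310 → t=3.931, apex=26.461, x_land=56.810, impact vy=-23.005
  bounce: vy ← 0.49·23.005 = 11.272
Arc 2: start y=0.000, vy=11.272 → t=2.254, apex=6.353, x_land=89.387, impact vy=-11.272
  bounce: vy ← 0.49·11.272 = 5.523
Arc 3: start y=0.000, vy=5.523 → t=1.105, apex=1.525, x_land=105.349, impact vy=-5.523
  bounce: vy ← 0.49·5.523 = 2.706
Arc 4: start y=0.000, vy=2.706 → t=0.541, apex=0.366, x_land=113.171, impact vy=-2.706
  bounce: vy ← 0.49·2.706 = 1.326
Arc 5: start y=0.000, vy=1.326 → t=0.265, apex=0.088, x_land=117.004, impact vy=-1.326
  bounce: vy ← 0.49·1.326 = 0.650
Arc 6: start y=0.000, vy=0.650 → t=0.130, apex=0.021, x_land=118.882, impact vy=-0.650
  bounce: vy ← 0.49·0.650 = 0.318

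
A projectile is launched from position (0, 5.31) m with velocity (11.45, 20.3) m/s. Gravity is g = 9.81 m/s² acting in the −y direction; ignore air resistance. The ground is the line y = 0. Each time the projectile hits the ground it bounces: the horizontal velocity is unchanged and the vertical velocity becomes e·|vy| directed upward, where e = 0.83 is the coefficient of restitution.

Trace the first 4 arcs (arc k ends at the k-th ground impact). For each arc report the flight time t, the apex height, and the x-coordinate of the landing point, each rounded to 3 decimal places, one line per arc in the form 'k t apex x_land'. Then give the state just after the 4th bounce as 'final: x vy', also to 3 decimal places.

1 4.385 26.314 50.214
2 3.845 18.127 94.237
3 3.191 12.488 130.777
4 2.649 8.603 161.104
final: 161.104 10.783

Arc 1: start y=5.310, vy=20.300 → t=4.385, apex=26.314, x_land=50.214, impact vy=-22.722
  bounce: vy ← 0.83·22.722 = 18.859
Arc 2: start y=0.000, vy=18.859 → t=3.845, apex=18.127, x_land=94.237, impact vy=-18.859
  bounce: vy ← 0.83·18.859 = 15.653
Arc 3: start y=0.000, vy=15.653 → t=3.191, apex=12.488, x_land=130.777, impact vy=-15.653
  bounce: vy ← 0.83·15.653 = 12.992
Arc 4: start y=0.000, vy=12.992 → t=2.649, apex=8.603, x_land=161.104, impact vy=-12.992
  bounce: vy ← 0.83·12.992 = 10.783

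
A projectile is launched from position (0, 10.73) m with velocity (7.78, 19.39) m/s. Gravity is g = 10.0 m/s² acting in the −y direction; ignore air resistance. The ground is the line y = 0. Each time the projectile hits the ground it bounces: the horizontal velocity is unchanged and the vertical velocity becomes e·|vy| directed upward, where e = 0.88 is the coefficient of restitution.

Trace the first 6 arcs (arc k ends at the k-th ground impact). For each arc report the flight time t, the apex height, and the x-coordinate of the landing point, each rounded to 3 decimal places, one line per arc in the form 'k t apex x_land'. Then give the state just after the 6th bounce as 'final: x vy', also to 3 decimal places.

Arc 1: start y=10.730, vy=19.390 → t=4.369, apex=29.529, x_land=33.992, impact vy=-24.302
  bounce: vy ← 0.88·24.302 = 21.385
Arc 2: start y=0.000, vy=21.385 → t=4.277, apex=22.867, x_land=67.268, impact vy=-21.385
  bounce: vy ← 0.88·21.385 = 18.819
Arc 3: start y=0.000, vy=18.819 → t=3.764, apex=17.708, x_land=96.551, impact vy=-18.819
  bounce: vy ← 0.88·18.819 = 16.561
Arc 4: start y=0.000, vy=16.561 → t=3.312, apex=13.713, x_land=122.319, impact vy=-16.561
  bounce: vy ← 0.88·16.561 = 14.574
Arc 5: start y=0.000, vy=14.574 → t=2.915, apex=10.620, x_land=144.996, impact vy=-14.574
  bounce: vy ← 0.88·14.574 = 12.825
Arc 6: start y=0.000, vy=12.825 → t=2.565, apex=8.224, x_land=164.951, impact vy=-12.825
  bounce: vy ← 0.88·12.825 = 11.286

1 4.369 29.529 33.992
2 4.277 22.867 67.268
3 3.764 17.708 96.551
4 3.312 13.713 122.319
5 2.915 10.620 144.996
6 2.565 8.224 164.951
final: 164.951 11.286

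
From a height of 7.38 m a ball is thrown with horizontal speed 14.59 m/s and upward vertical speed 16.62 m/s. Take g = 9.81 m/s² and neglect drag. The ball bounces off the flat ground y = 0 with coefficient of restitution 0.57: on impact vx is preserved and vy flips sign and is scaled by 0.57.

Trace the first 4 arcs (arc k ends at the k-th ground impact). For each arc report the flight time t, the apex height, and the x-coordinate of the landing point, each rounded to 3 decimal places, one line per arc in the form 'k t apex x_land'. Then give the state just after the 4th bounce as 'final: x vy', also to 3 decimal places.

Arc 1: start y=7.380, vy=16.620 → t=3.786, apex=21.459, x_land=55.235, impact vy=-20.519
  bounce: vy ← 0.57·20.519 = 11.696
Arc 2: start y=0.000, vy=11.696 → t=2.384, apex=6.972, x_land=90.024, impact vy=-11.696
  bounce: vy ← 0.57·11.696 = 6.667
Arc 3: start y=0.000, vy=6.667 → t=1.359, apex=2.265, x_land=109.854, impact vy=-6.667
  bounce: vy ← 0.57·6.667 = 3.800
Arc 4: start y=0.000, vy=3.800 → t=0.775, apex=0.736, x_land=121.157, impact vy=-3.800
  bounce: vy ← 0.57·3.800 = 2.166

1 3.786 21.459 55.235
2 2.384 6.972 90.024
3 1.359 2.265 109.854
4 0.775 0.736 121.157
final: 121.157 2.166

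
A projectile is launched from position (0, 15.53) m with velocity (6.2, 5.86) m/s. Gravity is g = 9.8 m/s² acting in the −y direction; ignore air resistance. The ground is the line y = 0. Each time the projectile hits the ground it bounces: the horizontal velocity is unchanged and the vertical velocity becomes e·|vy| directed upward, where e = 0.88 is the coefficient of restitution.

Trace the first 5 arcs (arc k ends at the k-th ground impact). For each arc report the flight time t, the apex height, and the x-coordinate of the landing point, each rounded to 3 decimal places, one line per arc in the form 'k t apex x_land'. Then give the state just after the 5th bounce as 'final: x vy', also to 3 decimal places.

1 2.476 17.282 15.351
2 3.305 13.383 35.844
3 2.909 10.364 53.878
4 2.560 8.026 69.747
5 2.252 6.215 83.713
final: 83.713 9.713

Arc 1: start y=15.530, vy=5.860 → t=2.476, apex=17.282, x_land=15.351, impact vy=-18.405
  bounce: vy ← 0.88·18.405 = 16.196
Arc 2: start y=0.000, vy=16.196 → t=3.305, apex=13.383, x_land=35.844, impact vy=-16.196
  bounce: vy ← 0.88·16.196 = 14.252
Arc 3: start y=0.000, vy=14.252 → t=2.909, apex=10.364, x_land=53.878, impact vy=-14.252
  bounce: vy ← 0.88·14.252 = 12.542
Arc 4: start y=0.000, vy=12.542 → t=2.560, apex=8.026, x_land=69.747, impact vy=-12.542
  bounce: vy ← 0.88·12.542 = 11.037
Arc 5: start y=0.000, vy=11.037 → t=2.252, apex=6.215, x_land=83.713, impact vy=-11.037
  bounce: vy ← 0.88·11.037 = 9.713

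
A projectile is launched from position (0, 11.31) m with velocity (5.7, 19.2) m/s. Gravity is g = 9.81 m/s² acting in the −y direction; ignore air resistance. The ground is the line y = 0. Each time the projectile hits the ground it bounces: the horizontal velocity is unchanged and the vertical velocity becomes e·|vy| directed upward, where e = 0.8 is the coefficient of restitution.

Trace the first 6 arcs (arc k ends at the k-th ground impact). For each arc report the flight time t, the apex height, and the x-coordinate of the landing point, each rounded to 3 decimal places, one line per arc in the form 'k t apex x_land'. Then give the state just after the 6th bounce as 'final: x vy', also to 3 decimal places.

Arc 1: start y=11.310, vy=19.200 → t=4.434, apex=30.099, x_land=25.276, impact vy=-24.301
  bounce: vy ← 0.8·24.301 = 19.441
Arc 2: start y=0.000, vy=19.441 → t=3.963, apex=19.263, x_land=47.868, impact vy=-19.441
  bounce: vy ← 0.8·19.441 = 15.553
Arc 3: start y=0.000, vy=15.553 → t=3.171, apex=12.329, x_land=65.941, impact vy=-15.553
  bounce: vy ← 0.8·15.553 = 12.442
Arc 4: start y=0.000, vy=12.442 → t=2.537, apex=7.890, x_land=80.400, impact vy=-12.442
  bounce: vy ← 0.8·12.442 = 9.954
Arc 5: start y=0.000, vy=9.954 → t=2.029, apex=5.050, x_land=91.967, impact vy=-9.954
  bounce: vy ← 0.8·9.954 = 7.963
Arc 6: start y=0.000, vy=7.963 → t=1.623, apex=3.232, x_land=101.221, impact vy=-7.963
  bounce: vy ← 0.8·7.963 = 6.370

1 4.434 30.099 25.276
2 3.963 19.263 47.868
3 3.171 12.329 65.941
4 2.537 7.890 80.400
5 2.029 5.050 91.967
6 1.623 3.232 101.221
final: 101.221 6.370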